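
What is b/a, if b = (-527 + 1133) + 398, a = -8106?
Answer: -502/4053 ≈ -0.12386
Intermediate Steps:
b = 1004 (b = 606 + 398 = 1004)
b/a = 1004/(-8106) = 1004*(-1/8106) = -502/4053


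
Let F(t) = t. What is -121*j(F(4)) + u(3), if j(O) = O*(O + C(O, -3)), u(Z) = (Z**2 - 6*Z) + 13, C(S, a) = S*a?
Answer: 3876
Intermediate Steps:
u(Z) = 13 + Z**2 - 6*Z
j(O) = -2*O**2 (j(O) = O*(O + O*(-3)) = O*(O - 3*O) = O*(-2*O) = -2*O**2)
-121*j(F(4)) + u(3) = -(-242)*4**2 + (13 + 3**2 - 6*3) = -(-242)*16 + (13 + 9 - 18) = -121*(-32) + 4 = 3872 + 4 = 3876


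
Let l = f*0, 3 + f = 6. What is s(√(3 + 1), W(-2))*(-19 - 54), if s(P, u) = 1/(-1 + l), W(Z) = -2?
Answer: 73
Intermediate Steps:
f = 3 (f = -3 + 6 = 3)
l = 0 (l = 3*0 = 0)
s(P, u) = -1 (s(P, u) = 1/(-1 + 0) = 1/(-1) = -1)
s(√(3 + 1), W(-2))*(-19 - 54) = -(-19 - 54) = -1*(-73) = 73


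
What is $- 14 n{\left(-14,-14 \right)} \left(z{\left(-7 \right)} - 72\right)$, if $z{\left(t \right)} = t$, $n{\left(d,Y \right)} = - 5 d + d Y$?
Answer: $294196$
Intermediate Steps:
$n{\left(d,Y \right)} = - 5 d + Y d$
$- 14 n{\left(-14,-14 \right)} \left(z{\left(-7 \right)} - 72\right) = - 14 \left(- 14 \left(-5 - 14\right)\right) \left(-7 - 72\right) = - 14 \left(\left(-14\right) \left(-19\right)\right) \left(-7 - 72\right) = \left(-14\right) 266 \left(-79\right) = \left(-3724\right) \left(-79\right) = 294196$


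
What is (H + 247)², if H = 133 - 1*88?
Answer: 85264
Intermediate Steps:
H = 45 (H = 133 - 88 = 45)
(H + 247)² = (45 + 247)² = 292² = 85264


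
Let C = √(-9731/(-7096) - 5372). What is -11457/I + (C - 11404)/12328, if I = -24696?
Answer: -1949879/4228504 + I*√67607106294/43739744 ≈ -0.46113 + 0.0059446*I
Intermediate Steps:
C = I*√67607106294/3548 (C = √(-9731*(-1/7096) - 5372) = √(9731/7096 - 5372) = √(-38109981/7096) = I*√67607106294/3548 ≈ 73.285*I)
-11457/I + (C - 11404)/12328 = -11457/(-24696) + (I*√67607106294/3548 - 11404)/12328 = -11457*(-1/24696) + (-11404 + I*√67607106294/3548)*(1/12328) = 1273/2744 + (-2851/3082 + I*√67607106294/43739744) = -1949879/4228504 + I*√67607106294/43739744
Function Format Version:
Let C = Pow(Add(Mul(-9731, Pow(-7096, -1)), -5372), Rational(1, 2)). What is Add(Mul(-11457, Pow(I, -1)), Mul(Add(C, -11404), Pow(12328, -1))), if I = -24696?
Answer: Add(Rational(-1949879, 4228504), Mul(Rational(1, 43739744), I, Pow(67607106294, Rational(1, 2)))) ≈ Add(-0.46113, Mul(0.0059446, I))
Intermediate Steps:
C = Mul(Rational(1, 3548), I, Pow(67607106294, Rational(1, 2))) (C = Pow(Add(Mul(-9731, Rational(-1, 7096)), -5372), Rational(1, 2)) = Pow(Add(Rational(9731, 7096), -5372), Rational(1, 2)) = Pow(Rational(-38109981, 7096), Rational(1, 2)) = Mul(Rational(1, 3548), I, Pow(67607106294, Rational(1, 2))) ≈ Mul(73.285, I))
Add(Mul(-11457, Pow(I, -1)), Mul(Add(C, -11404), Pow(12328, -1))) = Add(Mul(-11457, Pow(-24696, -1)), Mul(Add(Mul(Rational(1, 3548), I, Pow(67607106294, Rational(1, 2))), -11404), Pow(12328, -1))) = Add(Mul(-11457, Rational(-1, 24696)), Mul(Add(-11404, Mul(Rational(1, 3548), I, Pow(67607106294, Rational(1, 2)))), Rational(1, 12328))) = Add(Rational(1273, 2744), Add(Rational(-2851, 3082), Mul(Rational(1, 43739744), I, Pow(67607106294, Rational(1, 2))))) = Add(Rational(-1949879, 4228504), Mul(Rational(1, 43739744), I, Pow(67607106294, Rational(1, 2))))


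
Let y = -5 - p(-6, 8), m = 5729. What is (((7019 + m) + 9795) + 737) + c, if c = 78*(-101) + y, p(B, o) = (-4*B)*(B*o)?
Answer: 16549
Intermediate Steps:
p(B, o) = -4*o*B²
y = 1147 (y = -5 - (-4)*8*(-6)² = -5 - (-4)*8*36 = -5 - 1*(-1152) = -5 + 1152 = 1147)
c = -6731 (c = 78*(-101) + 1147 = -7878 + 1147 = -6731)
(((7019 + m) + 9795) + 737) + c = (((7019 + 5729) + 9795) + 737) - 6731 = ((12748 + 9795) + 737) - 6731 = (22543 + 737) - 6731 = 23280 - 6731 = 16549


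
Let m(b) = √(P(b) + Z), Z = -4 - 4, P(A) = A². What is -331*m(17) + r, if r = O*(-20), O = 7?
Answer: -140 - 331*√281 ≈ -5688.6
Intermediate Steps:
Z = -8
m(b) = √(-8 + b²) (m(b) = √(b² - 8) = √(-8 + b²))
r = -140 (r = 7*(-20) = -140)
-331*m(17) + r = -331*√(-8 + 17²) - 140 = -331*√(-8 + 289) - 140 = -331*√281 - 140 = -140 - 331*√281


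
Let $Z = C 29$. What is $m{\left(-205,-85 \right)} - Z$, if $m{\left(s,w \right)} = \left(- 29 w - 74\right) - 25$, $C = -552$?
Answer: $18374$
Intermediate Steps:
$m{\left(s,w \right)} = -99 - 29 w$ ($m{\left(s,w \right)} = \left(-74 - 29 w\right) - 25 = -99 - 29 w$)
$Z = -16008$ ($Z = \left(-552\right) 29 = -16008$)
$m{\left(-205,-85 \right)} - Z = \left(-99 - -2465\right) - -16008 = \left(-99 + 2465\right) + 16008 = 2366 + 16008 = 18374$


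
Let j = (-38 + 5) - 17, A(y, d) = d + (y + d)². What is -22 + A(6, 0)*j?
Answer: -1822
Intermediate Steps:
A(y, d) = d + (d + y)²
j = -50 (j = -33 - 17 = -50)
-22 + A(6, 0)*j = -22 + (0 + (0 + 6)²)*(-50) = -22 + (0 + 6²)*(-50) = -22 + (0 + 36)*(-50) = -22 + 36*(-50) = -22 - 1800 = -1822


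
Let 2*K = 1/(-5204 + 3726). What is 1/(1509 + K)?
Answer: 2956/4460603 ≈ 0.00066269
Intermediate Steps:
K = -1/2956 (K = 1/(2*(-5204 + 3726)) = (1/2)/(-1478) = (1/2)*(-1/1478) = -1/2956 ≈ -0.00033830)
1/(1509 + K) = 1/(1509 - 1/2956) = 1/(4460603/2956) = 2956/4460603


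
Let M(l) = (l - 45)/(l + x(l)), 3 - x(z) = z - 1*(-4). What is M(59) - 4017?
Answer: -4031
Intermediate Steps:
x(z) = -1 - z (x(z) = 3 - (z - 1*(-4)) = 3 - (z + 4) = 3 - (4 + z) = 3 + (-4 - z) = -1 - z)
M(l) = 45 - l (M(l) = (l - 45)/(l + (-1 - l)) = (-45 + l)/(-1) = (-45 + l)*(-1) = 45 - l)
M(59) - 4017 = (45 - 1*59) - 4017 = (45 - 59) - 4017 = -14 - 4017 = -4031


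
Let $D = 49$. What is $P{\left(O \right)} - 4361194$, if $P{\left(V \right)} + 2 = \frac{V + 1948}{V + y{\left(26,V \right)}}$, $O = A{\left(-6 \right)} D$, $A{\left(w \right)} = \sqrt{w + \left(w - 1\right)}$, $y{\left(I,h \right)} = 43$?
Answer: $\frac{5 \left(- 42739711 \sqrt{13} + 37505896 i\right)}{- 43 i + 49 \sqrt{13}} \approx -4.3612 \cdot 10^{6} - 10.18 i$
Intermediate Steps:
$A{\left(w \right)} = \sqrt{-1 + 2 w}$ ($A{\left(w \right)} = \sqrt{w + \left(w - 1\right)} = \sqrt{w + \left(-1 + w\right)} = \sqrt{-1 + 2 w}$)
$O = 49 i \sqrt{13}$ ($O = \sqrt{-1 + 2 \left(-6\right)} 49 = \sqrt{-1 - 12} \cdot 49 = \sqrt{-13} \cdot 49 = i \sqrt{13} \cdot 49 = 49 i \sqrt{13} \approx 176.67 i$)
$P{\left(V \right)} = -2 + \frac{1948 + V}{43 + V}$ ($P{\left(V \right)} = -2 + \frac{V + 1948}{V + 43} = -2 + \frac{1948 + V}{43 + V}$)
$P{\left(O \right)} - 4361194 = \frac{1862 - 49 i \sqrt{13}}{43 + 49 i \sqrt{13}} - 4361194 = -4361194 + \frac{1862 - 49 i \sqrt{13}}{43 + 49 i \sqrt{13}}$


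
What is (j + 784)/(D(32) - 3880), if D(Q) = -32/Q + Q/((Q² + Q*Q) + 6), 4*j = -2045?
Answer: -1120457/15943084 ≈ -0.070279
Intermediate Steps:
j = -2045/4 (j = (¼)*(-2045) = -2045/4 ≈ -511.25)
D(Q) = -32/Q + Q/(6 + 2*Q²) (D(Q) = -32/Q + Q/((Q² + Q²) + 6) = -32/Q + Q/(2*Q² + 6) = -32/Q + Q/(6 + 2*Q²))
(j + 784)/(D(32) - 3880) = (-2045/4 + 784)/((3/2)*(-64 - 21*32²)/(32*(3 + 32²)) - 3880) = 1091/(4*((3/2)*(1/32)*(-64 - 21*1024)/(3 + 1024) - 3880)) = 1091/(4*((3/2)*(1/32)*(-64 - 21504)/1027 - 3880)) = 1091/(4*((3/2)*(1/32)*(1/1027)*(-21568) - 3880)) = 1091/(4*(-1011/1027 - 3880)) = 1091/(4*(-3985771/1027)) = (1091/4)*(-1027/3985771) = -1120457/15943084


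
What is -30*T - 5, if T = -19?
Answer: 565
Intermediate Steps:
-30*T - 5 = -30*(-19) - 5 = 570 - 5 = 565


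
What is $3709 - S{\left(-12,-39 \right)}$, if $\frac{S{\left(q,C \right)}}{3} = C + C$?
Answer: $3943$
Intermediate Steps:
$S{\left(q,C \right)} = 6 C$ ($S{\left(q,C \right)} = 3 \left(C + C\right) = 3 \cdot 2 C = 6 C$)
$3709 - S{\left(-12,-39 \right)} = 3709 - 6 \left(-39\right) = 3709 - -234 = 3709 + 234 = 3943$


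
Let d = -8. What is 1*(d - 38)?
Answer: -46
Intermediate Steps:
1*(d - 38) = 1*(-8 - 38) = 1*(-46) = -46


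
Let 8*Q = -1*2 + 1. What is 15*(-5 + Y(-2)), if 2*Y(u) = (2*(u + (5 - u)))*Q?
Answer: -675/8 ≈ -84.375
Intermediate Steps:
Q = -1/8 (Q = (-1*2 + 1)/8 = (-2 + 1)/8 = (1/8)*(-1) = -1/8 ≈ -0.12500)
Y(u) = -5/8 (Y(u) = ((2*(u + (5 - u)))*(-1/8))/2 = ((2*5)*(-1/8))/2 = (10*(-1/8))/2 = (1/2)*(-5/4) = -5/8)
15*(-5 + Y(-2)) = 15*(-5 - 5/8) = 15*(-45/8) = -675/8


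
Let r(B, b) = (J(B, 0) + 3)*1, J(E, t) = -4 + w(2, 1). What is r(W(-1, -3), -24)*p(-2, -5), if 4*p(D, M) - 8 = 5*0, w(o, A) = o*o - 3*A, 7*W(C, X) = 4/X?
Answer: 0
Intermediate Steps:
W(C, X) = 4/(7*X) (W(C, X) = (4/X)/7 = 4/(7*X))
w(o, A) = o² - 3*A
J(E, t) = -3 (J(E, t) = -4 + (2² - 3*1) = -4 + (4 - 3) = -4 + 1 = -3)
p(D, M) = 2 (p(D, M) = 2 + (5*0)/4 = 2 + (¼)*0 = 2 + 0 = 2)
r(B, b) = 0 (r(B, b) = (-3 + 3)*1 = 0*1 = 0)
r(W(-1, -3), -24)*p(-2, -5) = 0*2 = 0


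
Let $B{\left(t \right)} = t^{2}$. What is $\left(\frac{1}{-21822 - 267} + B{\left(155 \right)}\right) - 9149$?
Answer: $\frac{328595963}{22089} \approx 14876.0$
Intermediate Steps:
$\left(\frac{1}{-21822 - 267} + B{\left(155 \right)}\right) - 9149 = \left(\frac{1}{-21822 - 267} + 155^{2}\right) - 9149 = \left(\frac{1}{-22089} + 24025\right) - 9149 = \left(- \frac{1}{22089} + 24025\right) - 9149 = \frac{530688224}{22089} - 9149 = \frac{328595963}{22089}$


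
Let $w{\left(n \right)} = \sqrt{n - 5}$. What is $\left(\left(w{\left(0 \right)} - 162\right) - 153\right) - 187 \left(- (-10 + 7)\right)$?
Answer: $-876 + i \sqrt{5} \approx -876.0 + 2.2361 i$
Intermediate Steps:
$w{\left(n \right)} = \sqrt{-5 + n}$
$\left(\left(w{\left(0 \right)} - 162\right) - 153\right) - 187 \left(- (-10 + 7)\right) = \left(\left(\sqrt{-5 + 0} - 162\right) - 153\right) - 187 \left(- (-10 + 7)\right) = \left(\left(\sqrt{-5} - 162\right) - 153\right) - 187 \left(\left(-1\right) \left(-3\right)\right) = \left(\left(i \sqrt{5} - 162\right) - 153\right) - 561 = \left(\left(-162 + i \sqrt{5}\right) - 153\right) - 561 = \left(-315 + i \sqrt{5}\right) - 561 = -876 + i \sqrt{5}$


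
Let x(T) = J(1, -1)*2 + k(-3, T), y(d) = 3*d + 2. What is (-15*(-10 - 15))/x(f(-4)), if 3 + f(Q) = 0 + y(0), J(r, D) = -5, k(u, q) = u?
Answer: -375/13 ≈ -28.846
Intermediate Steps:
y(d) = 2 + 3*d
f(Q) = -1 (f(Q) = -3 + (0 + (2 + 3*0)) = -3 + (0 + (2 + 0)) = -3 + (0 + 2) = -3 + 2 = -1)
x(T) = -13 (x(T) = -5*2 - 3 = -10 - 3 = -13)
(-15*(-10 - 15))/x(f(-4)) = -15*(-10 - 15)/(-13) = -15*(-25)*(-1/13) = 375*(-1/13) = -375/13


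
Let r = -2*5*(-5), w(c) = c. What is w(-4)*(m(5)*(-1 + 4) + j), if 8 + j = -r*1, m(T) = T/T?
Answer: 220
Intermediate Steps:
m(T) = 1
r = 50 (r = -10*(-5) = 50)
j = -58 (j = -8 - 1*50*1 = -8 - 50*1 = -8 - 50 = -58)
w(-4)*(m(5)*(-1 + 4) + j) = -4*(1*(-1 + 4) - 58) = -4*(1*3 - 58) = -4*(3 - 58) = -4*(-55) = 220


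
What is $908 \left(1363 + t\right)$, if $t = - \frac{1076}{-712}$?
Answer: $\frac{110268882}{89} \approx 1.239 \cdot 10^{6}$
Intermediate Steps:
$t = \frac{269}{178}$ ($t = \left(-1076\right) \left(- \frac{1}{712}\right) = \frac{269}{178} \approx 1.5112$)
$908 \left(1363 + t\right) = 908 \left(1363 + \frac{269}{178}\right) = 908 \cdot \frac{242883}{178} = \frac{110268882}{89}$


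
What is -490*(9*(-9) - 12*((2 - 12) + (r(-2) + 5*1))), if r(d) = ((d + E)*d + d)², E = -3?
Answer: 386610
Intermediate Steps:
r(d) = (d + d*(-3 + d))² (r(d) = ((d - 3)*d + d)² = ((-3 + d)*d + d)² = (d*(-3 + d) + d)² = (d + d*(-3 + d))²)
-490*(9*(-9) - 12*((2 - 12) + (r(-2) + 5*1))) = -490*(9*(-9) - 12*((2 - 12) + ((-2)²*(-2 - 2)² + 5*1))) = -490*(-81 - 12*(-10 + (4*(-4)² + 5))) = -490*(-81 - 12*(-10 + (4*16 + 5))) = -490*(-81 - 12*(-10 + (64 + 5))) = -490*(-81 - 12*(-10 + 69)) = -490*(-81 - 12*59) = -490*(-81 - 708) = -490*(-789) = 386610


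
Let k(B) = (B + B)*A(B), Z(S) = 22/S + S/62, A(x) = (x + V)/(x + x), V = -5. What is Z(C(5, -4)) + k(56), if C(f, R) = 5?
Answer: 17199/310 ≈ 55.481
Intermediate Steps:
A(x) = (-5 + x)/(2*x) (A(x) = (x - 5)/(x + x) = (-5 + x)/((2*x)) = (-5 + x)*(1/(2*x)) = (-5 + x)/(2*x))
Z(S) = 22/S + S/62 (Z(S) = 22/S + S*(1/62) = 22/S + S/62)
k(B) = -5 + B (k(B) = (B + B)*((-5 + B)/(2*B)) = (2*B)*((-5 + B)/(2*B)) = -5 + B)
Z(C(5, -4)) + k(56) = (22/5 + (1/62)*5) + (-5 + 56) = (22*(⅕) + 5/62) + 51 = (22/5 + 5/62) + 51 = 1389/310 + 51 = 17199/310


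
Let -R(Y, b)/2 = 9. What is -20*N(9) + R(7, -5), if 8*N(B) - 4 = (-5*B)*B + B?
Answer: 962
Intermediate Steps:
R(Y, b) = -18 (R(Y, b) = -2*9 = -18)
N(B) = 1/2 - 5*B**2/8 + B/8 (N(B) = 1/2 + ((-5*B)*B + B)/8 = 1/2 + (-5*B**2 + B)/8 = 1/2 + (B - 5*B**2)/8 = 1/2 + (-5*B**2/8 + B/8) = 1/2 - 5*B**2/8 + B/8)
-20*N(9) + R(7, -5) = -20*(1/2 - 5/8*9**2 + (1/8)*9) - 18 = -20*(1/2 - 5/8*81 + 9/8) - 18 = -20*(1/2 - 405/8 + 9/8) - 18 = -20*(-49) - 18 = 980 - 18 = 962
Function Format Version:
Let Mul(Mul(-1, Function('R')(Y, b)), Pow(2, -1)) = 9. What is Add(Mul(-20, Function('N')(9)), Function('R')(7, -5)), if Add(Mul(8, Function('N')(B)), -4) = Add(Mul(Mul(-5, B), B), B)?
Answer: 962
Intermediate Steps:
Function('R')(Y, b) = -18 (Function('R')(Y, b) = Mul(-2, 9) = -18)
Function('N')(B) = Add(Rational(1, 2), Mul(Rational(-5, 8), Pow(B, 2)), Mul(Rational(1, 8), B)) (Function('N')(B) = Add(Rational(1, 2), Mul(Rational(1, 8), Add(Mul(Mul(-5, B), B), B))) = Add(Rational(1, 2), Mul(Rational(1, 8), Add(Mul(-5, Pow(B, 2)), B))) = Add(Rational(1, 2), Mul(Rational(1, 8), Add(B, Mul(-5, Pow(B, 2))))) = Add(Rational(1, 2), Add(Mul(Rational(-5, 8), Pow(B, 2)), Mul(Rational(1, 8), B))) = Add(Rational(1, 2), Mul(Rational(-5, 8), Pow(B, 2)), Mul(Rational(1, 8), B)))
Add(Mul(-20, Function('N')(9)), Function('R')(7, -5)) = Add(Mul(-20, Add(Rational(1, 2), Mul(Rational(-5, 8), Pow(9, 2)), Mul(Rational(1, 8), 9))), -18) = Add(Mul(-20, Add(Rational(1, 2), Mul(Rational(-5, 8), 81), Rational(9, 8))), -18) = Add(Mul(-20, Add(Rational(1, 2), Rational(-405, 8), Rational(9, 8))), -18) = Add(Mul(-20, -49), -18) = Add(980, -18) = 962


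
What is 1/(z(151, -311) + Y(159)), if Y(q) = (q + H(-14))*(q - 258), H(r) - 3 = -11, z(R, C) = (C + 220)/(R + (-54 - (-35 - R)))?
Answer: -283/4230658 ≈ -6.6893e-5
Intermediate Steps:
z(R, C) = (220 + C)/(-19 + 2*R) (z(R, C) = (220 + C)/(R + (-54 + (35 + R))) = (220 + C)/(R + (-19 + R)) = (220 + C)/(-19 + 2*R))
H(r) = -8 (H(r) = 3 - 11 = -8)
Y(q) = (-258 + q)*(-8 + q) (Y(q) = (q - 8)*(q - 258) = (-8 + q)*(-258 + q) = (-258 + q)*(-8 + q))
1/(z(151, -311) + Y(159)) = 1/((220 - 311)/(-19 + 2*151) + (2064 + 159² - 266*159)) = 1/(-91/(-19 + 302) + (2064 + 25281 - 42294)) = 1/(-91/283 - 14949) = 1/(-4230658/283) = -283/4230658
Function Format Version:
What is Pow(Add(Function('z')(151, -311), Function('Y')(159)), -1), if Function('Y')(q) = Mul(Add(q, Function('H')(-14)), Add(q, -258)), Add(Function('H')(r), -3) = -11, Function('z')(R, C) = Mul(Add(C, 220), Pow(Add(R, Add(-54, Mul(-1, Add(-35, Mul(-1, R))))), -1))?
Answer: Rational(-283, 4230658) ≈ -6.6893e-5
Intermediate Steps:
Function('z')(R, C) = Mul(Pow(Add(-19, Mul(2, R)), -1), Add(220, C)) (Function('z')(R, C) = Mul(Add(220, C), Pow(Add(R, Add(-54, Add(35, R))), -1)) = Mul(Add(220, C), Pow(Add(R, Add(-19, R)), -1)) = Mul(Add(220, C), Pow(Add(-19, Mul(2, R)), -1)) = Mul(Pow(Add(-19, Mul(2, R)), -1), Add(220, C)))
Function('H')(r) = -8 (Function('H')(r) = Add(3, -11) = -8)
Function('Y')(q) = Mul(Add(-258, q), Add(-8, q)) (Function('Y')(q) = Mul(Add(q, -8), Add(q, -258)) = Mul(Add(-8, q), Add(-258, q)) = Mul(Add(-258, q), Add(-8, q)))
Pow(Add(Function('z')(151, -311), Function('Y')(159)), -1) = Pow(Add(Mul(Pow(Add(-19, Mul(2, 151)), -1), Add(220, -311)), Add(2064, Pow(159, 2), Mul(-266, 159))), -1) = Pow(Add(Mul(Pow(Add(-19, 302), -1), -91), Add(2064, 25281, -42294)), -1) = Pow(Add(Mul(Pow(283, -1), -91), -14949), -1) = Pow(Add(Mul(Rational(1, 283), -91), -14949), -1) = Pow(Add(Rational(-91, 283), -14949), -1) = Pow(Rational(-4230658, 283), -1) = Rational(-283, 4230658)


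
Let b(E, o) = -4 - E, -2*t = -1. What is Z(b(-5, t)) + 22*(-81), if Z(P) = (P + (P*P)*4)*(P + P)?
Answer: -1772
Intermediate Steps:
t = 1/2 (t = -1/2*(-1) = 1/2 ≈ 0.50000)
Z(P) = 2*P*(P + 4*P**2) (Z(P) = (P + P**2*4)*(2*P) = (P + 4*P**2)*(2*P) = 2*P*(P + 4*P**2))
Z(b(-5, t)) + 22*(-81) = (-4 - 1*(-5))**2*(2 + 8*(-4 - 1*(-5))) + 22*(-81) = (-4 + 5)**2*(2 + 8*(-4 + 5)) - 1782 = 1**2*(2 + 8*1) - 1782 = 1*(2 + 8) - 1782 = 1*10 - 1782 = 10 - 1782 = -1772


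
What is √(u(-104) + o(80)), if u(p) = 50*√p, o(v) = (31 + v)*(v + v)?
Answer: 2*√(4440 + 25*I*√26) ≈ 133.28 + 1.9129*I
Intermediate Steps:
o(v) = 2*v*(31 + v) (o(v) = (31 + v)*(2*v) = 2*v*(31 + v))
√(u(-104) + o(80)) = √(50*√(-104) + 2*80*(31 + 80)) = √(50*(2*I*√26) + 2*80*111) = √(100*I*√26 + 17760) = √(17760 + 100*I*√26)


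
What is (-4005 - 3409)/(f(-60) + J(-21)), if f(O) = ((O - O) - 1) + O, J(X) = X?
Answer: 3707/41 ≈ 90.415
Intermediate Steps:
f(O) = -1 + O (f(O) = (0 - 1) + O = -1 + O)
(-4005 - 3409)/(f(-60) + J(-21)) = (-4005 - 3409)/((-1 - 60) - 21) = -7414/(-61 - 21) = -7414/(-82) = -7414*(-1/82) = 3707/41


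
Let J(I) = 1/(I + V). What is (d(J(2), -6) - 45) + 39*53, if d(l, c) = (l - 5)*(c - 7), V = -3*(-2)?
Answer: 16683/8 ≈ 2085.4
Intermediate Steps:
V = 6
J(I) = 1/(6 + I) (J(I) = 1/(I + 6) = 1/(6 + I))
d(l, c) = (-7 + c)*(-5 + l) (d(l, c) = (-5 + l)*(-7 + c) = (-7 + c)*(-5 + l))
(d(J(2), -6) - 45) + 39*53 = ((35 - 7/(6 + 2) - 5*(-6) - 6/(6 + 2)) - 45) + 39*53 = ((35 - 7/8 + 30 - 6/8) - 45) + 2067 = ((35 - 7*⅛ + 30 - 6*⅛) - 45) + 2067 = ((35 - 7/8 + 30 - ¾) - 45) + 2067 = (507/8 - 45) + 2067 = 147/8 + 2067 = 16683/8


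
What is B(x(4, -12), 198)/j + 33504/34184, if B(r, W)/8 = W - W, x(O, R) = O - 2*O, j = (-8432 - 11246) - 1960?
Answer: 4188/4273 ≈ 0.98011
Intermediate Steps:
j = -21638 (j = -19678 - 1960 = -21638)
x(O, R) = -O
B(r, W) = 0 (B(r, W) = 8*(W - W) = 8*0 = 0)
B(x(4, -12), 198)/j + 33504/34184 = 0/(-21638) + 33504/34184 = 0*(-1/21638) + 33504*(1/34184) = 0 + 4188/4273 = 4188/4273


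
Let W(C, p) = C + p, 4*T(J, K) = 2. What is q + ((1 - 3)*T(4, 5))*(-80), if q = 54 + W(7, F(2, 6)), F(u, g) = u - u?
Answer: 141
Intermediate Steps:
T(J, K) = ½ (T(J, K) = (¼)*2 = ½)
F(u, g) = 0
q = 61 (q = 54 + (7 + 0) = 54 + 7 = 61)
q + ((1 - 3)*T(4, 5))*(-80) = 61 + ((1 - 3)*(½))*(-80) = 61 - 2*½*(-80) = 61 - 1*(-80) = 61 + 80 = 141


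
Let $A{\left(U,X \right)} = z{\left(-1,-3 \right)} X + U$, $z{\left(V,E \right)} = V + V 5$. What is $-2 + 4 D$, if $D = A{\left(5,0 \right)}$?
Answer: $18$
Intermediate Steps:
$z{\left(V,E \right)} = 6 V$ ($z{\left(V,E \right)} = V + 5 V = 6 V$)
$A{\left(U,X \right)} = U - 6 X$ ($A{\left(U,X \right)} = 6 \left(-1\right) X + U = - 6 X + U = U - 6 X$)
$D = 5$ ($D = 5 - 0 = 5 + 0 = 5$)
$-2 + 4 D = -2 + 4 \cdot 5 = -2 + 20 = 18$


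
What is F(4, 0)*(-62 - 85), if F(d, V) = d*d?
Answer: -2352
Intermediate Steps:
F(d, V) = d²
F(4, 0)*(-62 - 85) = 4²*(-62 - 85) = 16*(-147) = -2352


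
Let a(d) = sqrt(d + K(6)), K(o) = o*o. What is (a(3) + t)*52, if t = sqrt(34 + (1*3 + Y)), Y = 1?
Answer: 52*sqrt(38) + 52*sqrt(39) ≈ 645.29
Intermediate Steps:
K(o) = o**2
a(d) = sqrt(36 + d) (a(d) = sqrt(d + 6**2) = sqrt(d + 36) = sqrt(36 + d))
t = sqrt(38) (t = sqrt(34 + (1*3 + 1)) = sqrt(34 + (3 + 1)) = sqrt(34 + 4) = sqrt(38) ≈ 6.1644)
(a(3) + t)*52 = (sqrt(36 + 3) + sqrt(38))*52 = (sqrt(39) + sqrt(38))*52 = (sqrt(38) + sqrt(39))*52 = 52*sqrt(38) + 52*sqrt(39)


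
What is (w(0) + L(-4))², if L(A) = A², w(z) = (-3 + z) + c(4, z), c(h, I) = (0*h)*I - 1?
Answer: 144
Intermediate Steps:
c(h, I) = -1 (c(h, I) = 0*I - 1 = 0 - 1 = -1)
w(z) = -4 + z (w(z) = (-3 + z) - 1 = -4 + z)
(w(0) + L(-4))² = ((-4 + 0) + (-4)²)² = (-4 + 16)² = 12² = 144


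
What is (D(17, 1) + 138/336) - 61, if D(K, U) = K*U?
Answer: -2441/56 ≈ -43.589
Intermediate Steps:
(D(17, 1) + 138/336) - 61 = (17*1 + 138/336) - 61 = (17 + 138*(1/336)) - 61 = (17 + 23/56) - 61 = 975/56 - 61 = -2441/56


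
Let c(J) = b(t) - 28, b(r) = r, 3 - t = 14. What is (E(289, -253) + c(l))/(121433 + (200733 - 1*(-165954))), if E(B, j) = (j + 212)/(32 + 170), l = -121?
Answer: -7919/98600240 ≈ -8.0314e-5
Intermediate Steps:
t = -11 (t = 3 - 1*14 = 3 - 14 = -11)
c(J) = -39 (c(J) = -11 - 28 = -39)
E(B, j) = 106/101 + j/202 (E(B, j) = (212 + j)/202 = (212 + j)*(1/202) = 106/101 + j/202)
(E(289, -253) + c(l))/(121433 + (200733 - 1*(-165954))) = ((106/101 + (1/202)*(-253)) - 39)/(121433 + (200733 - 1*(-165954))) = ((106/101 - 253/202) - 39)/(121433 + (200733 + 165954)) = (-41/202 - 39)/(121433 + 366687) = -7919/202/488120 = -7919/202*1/488120 = -7919/98600240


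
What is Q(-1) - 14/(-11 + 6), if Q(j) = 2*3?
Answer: 44/5 ≈ 8.8000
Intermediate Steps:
Q(j) = 6
Q(-1) - 14/(-11 + 6) = 6 - 14/(-11 + 6) = 6 - 14/(-5) = 6 - 14*(-⅕) = 6 + 14/5 = 44/5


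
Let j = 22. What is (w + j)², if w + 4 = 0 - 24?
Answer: 36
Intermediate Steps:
w = -28 (w = -4 + (0 - 24) = -4 - 24 = -28)
(w + j)² = (-28 + 22)² = (-6)² = 36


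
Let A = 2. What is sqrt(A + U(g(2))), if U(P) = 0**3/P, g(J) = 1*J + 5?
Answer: sqrt(2) ≈ 1.4142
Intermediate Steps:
g(J) = 5 + J (g(J) = J + 5 = 5 + J)
U(P) = 0 (U(P) = 0/P = 0)
sqrt(A + U(g(2))) = sqrt(2 + 0) = sqrt(2)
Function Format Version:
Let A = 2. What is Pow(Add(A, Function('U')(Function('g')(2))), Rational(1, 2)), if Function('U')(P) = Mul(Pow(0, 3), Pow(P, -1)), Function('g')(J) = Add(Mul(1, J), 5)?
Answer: Pow(2, Rational(1, 2)) ≈ 1.4142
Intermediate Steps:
Function('g')(J) = Add(5, J) (Function('g')(J) = Add(J, 5) = Add(5, J))
Function('U')(P) = 0 (Function('U')(P) = Mul(0, Pow(P, -1)) = 0)
Pow(Add(A, Function('U')(Function('g')(2))), Rational(1, 2)) = Pow(Add(2, 0), Rational(1, 2)) = Pow(2, Rational(1, 2))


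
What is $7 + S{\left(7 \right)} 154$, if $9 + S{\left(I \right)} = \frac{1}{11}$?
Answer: $-1365$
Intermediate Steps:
$S{\left(I \right)} = - \frac{98}{11}$ ($S{\left(I \right)} = -9 + \frac{1}{11} = - \frac{98}{11}$)
$7 + S{\left(7 \right)} 154 = 7 - 1372 = -1365$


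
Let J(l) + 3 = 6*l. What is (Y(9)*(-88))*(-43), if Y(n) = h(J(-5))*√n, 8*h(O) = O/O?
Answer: 1419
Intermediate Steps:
J(l) = -3 + 6*l
h(O) = ⅛ (h(O) = (O/O)/8 = (⅛)*1 = ⅛)
Y(n) = √n/8
(Y(9)*(-88))*(-43) = ((√9/8)*(-88))*(-43) = (((⅛)*3)*(-88))*(-43) = ((3/8)*(-88))*(-43) = -33*(-43) = 1419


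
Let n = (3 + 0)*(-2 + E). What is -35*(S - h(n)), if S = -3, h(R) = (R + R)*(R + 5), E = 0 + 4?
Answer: 4725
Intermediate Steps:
E = 4
n = 6 (n = (3 + 0)*(-2 + 4) = 3*2 = 6)
h(R) = 2*R*(5 + R) (h(R) = (2*R)*(5 + R) = 2*R*(5 + R))
-35*(S - h(n)) = -35*(-3 - 2*6*(5 + 6)) = -35*(-3 - 2*6*11) = -35*(-3 - 1*132) = -35*(-3 - 132) = -35*(-135) = 4725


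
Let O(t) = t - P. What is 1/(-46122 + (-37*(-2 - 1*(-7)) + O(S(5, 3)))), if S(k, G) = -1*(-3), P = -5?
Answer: -1/46299 ≈ -2.1599e-5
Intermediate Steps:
S(k, G) = 3
O(t) = 5 + t (O(t) = t - 1*(-5) = t + 5 = 5 + t)
1/(-46122 + (-37*(-2 - 1*(-7)) + O(S(5, 3)))) = 1/(-46122 + (-37*(-2 - 1*(-7)) + (5 + 3))) = 1/(-46122 + (-37*(-2 + 7) + 8)) = 1/(-46122 + (-37*5 + 8)) = 1/(-46122 + (-185 + 8)) = 1/(-46122 - 177) = 1/(-46299) = -1/46299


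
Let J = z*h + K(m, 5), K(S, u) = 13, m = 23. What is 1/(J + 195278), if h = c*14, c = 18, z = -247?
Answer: 1/133047 ≈ 7.5161e-6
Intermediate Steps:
h = 252 (h = 18*14 = 252)
J = -62231 (J = -247*252 + 13 = -62244 + 13 = -62231)
1/(J + 195278) = 1/(-62231 + 195278) = 1/133047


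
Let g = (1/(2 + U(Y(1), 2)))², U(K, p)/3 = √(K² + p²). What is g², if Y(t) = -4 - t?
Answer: 74401/4362470401 - 6360*√29/4362470401 ≈ 9.2038e-6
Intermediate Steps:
U(K, p) = 3*√(K² + p²)
g = (2 + 3*√29)⁻² (g = (1/(2 + 3*√((-4 - 1*1)² + 2²)))² = (1/(2 + 3*√((-4 - 1)² + 4)))² = (1/(2 + 3*√((-5)² + 4)))² = (1/(2 + 3*√(25 + 4)))² = (1/(2 + 3*√29))² = (2 + 3*√29)⁻² ≈ 0.0030338)
g² = (265/66049 - 12*√29/66049)²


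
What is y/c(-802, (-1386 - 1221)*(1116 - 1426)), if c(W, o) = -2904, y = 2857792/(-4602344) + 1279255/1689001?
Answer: -132594753491/2821730993458872 ≈ -4.6991e-5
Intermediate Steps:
y = 132594753491/971670452293 (y = 2857792*(-1/4602344) + 1279255*(1/1689001) = -357224/575293 + 1279255/1689001 = 132594753491/971670452293 ≈ 0.13646)
y/c(-802, (-1386 - 1221)*(1116 - 1426)) = (132594753491/971670452293)/(-2904) = (132594753491/971670452293)*(-1/2904) = -132594753491/2821730993458872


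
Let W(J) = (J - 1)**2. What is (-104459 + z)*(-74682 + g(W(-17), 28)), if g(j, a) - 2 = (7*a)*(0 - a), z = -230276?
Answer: 26835035480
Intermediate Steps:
W(J) = (-1 + J)**2
g(j, a) = 2 - 7*a**2 (g(j, a) = 2 + (7*a)*(0 - a) = 2 + (7*a)*(-a) = 2 - 7*a**2)
(-104459 + z)*(-74682 + g(W(-17), 28)) = (-104459 - 230276)*(-74682 + (2 - 7*28**2)) = -334735*(-74682 + (2 - 7*784)) = -334735*(-74682 + (2 - 5488)) = -334735*(-74682 - 5486) = -334735*(-80168) = 26835035480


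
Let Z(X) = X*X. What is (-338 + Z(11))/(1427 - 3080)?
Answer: 217/1653 ≈ 0.13128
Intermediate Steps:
Z(X) = X²
(-338 + Z(11))/(1427 - 3080) = (-338 + 11²)/(1427 - 3080) = (-338 + 121)/(-1653) = -217*(-1/1653) = 217/1653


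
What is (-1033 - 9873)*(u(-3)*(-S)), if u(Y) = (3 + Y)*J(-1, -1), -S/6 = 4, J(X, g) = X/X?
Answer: 0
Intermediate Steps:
J(X, g) = 1
S = -24 (S = -6*4 = -24)
u(Y) = 3 + Y (u(Y) = (3 + Y)*1 = 3 + Y)
(-1033 - 9873)*(u(-3)*(-S)) = (-1033 - 9873)*((3 - 3)*(-1*(-24))) = -0*24 = -10906*0 = 0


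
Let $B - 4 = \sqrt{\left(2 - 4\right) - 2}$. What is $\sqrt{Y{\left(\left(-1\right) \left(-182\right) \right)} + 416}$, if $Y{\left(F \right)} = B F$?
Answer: $2 \sqrt{286 + 91 i} \approx 34.238 + 5.3157 i$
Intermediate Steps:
$B = 4 + 2 i$ ($B = 4 + \sqrt{\left(2 - 4\right) - 2} = 4 + \sqrt{-2 - 2} = 4 + \sqrt{-4} = 4 + 2 i \approx 4.0 + 2.0 i$)
$Y{\left(F \right)} = F \left(4 + 2 i\right)$ ($Y{\left(F \right)} = \left(4 + 2 i\right) F = F \left(4 + 2 i\right)$)
$\sqrt{Y{\left(\left(-1\right) \left(-182\right) \right)} + 416} = \sqrt{2 \left(\left(-1\right) \left(-182\right)\right) \left(2 + i\right) + 416} = \sqrt{2 \cdot 182 \left(2 + i\right) + 416} = \sqrt{\left(728 + 364 i\right) + 416} = \sqrt{1144 + 364 i}$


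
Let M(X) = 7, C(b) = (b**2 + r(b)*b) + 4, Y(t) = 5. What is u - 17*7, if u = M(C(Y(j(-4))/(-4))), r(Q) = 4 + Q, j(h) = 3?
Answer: -112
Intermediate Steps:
C(b) = 4 + b**2 + b*(4 + b) (C(b) = (b**2 + (4 + b)*b) + 4 = (b**2 + b*(4 + b)) + 4 = 4 + b**2 + b*(4 + b))
u = 7
u - 17*7 = 7 - 17*7 = 7 - 119 = -112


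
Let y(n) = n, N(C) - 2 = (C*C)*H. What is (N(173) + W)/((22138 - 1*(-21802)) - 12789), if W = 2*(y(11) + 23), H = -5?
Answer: -149575/31151 ≈ -4.8016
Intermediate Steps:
N(C) = 2 - 5*C**2 (N(C) = 2 + (C*C)*(-5) = 2 + C**2*(-5) = 2 - 5*C**2)
W = 68 (W = 2*(11 + 23) = 2*34 = 68)
(N(173) + W)/((22138 - 1*(-21802)) - 12789) = ((2 - 5*173**2) + 68)/((22138 - 1*(-21802)) - 12789) = ((2 - 5*29929) + 68)/((22138 + 21802) - 12789) = ((2 - 149645) + 68)/(43940 - 12789) = (-149643 + 68)/31151 = -149575*1/31151 = -149575/31151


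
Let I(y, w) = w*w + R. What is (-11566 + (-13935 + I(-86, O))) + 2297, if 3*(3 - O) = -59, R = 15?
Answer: -204077/9 ≈ -22675.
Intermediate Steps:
O = 68/3 (O = 3 - 1/3*(-59) = 3 + 59/3 = 68/3 ≈ 22.667)
I(y, w) = 15 + w**2 (I(y, w) = w*w + 15 = w**2 + 15 = 15 + w**2)
(-11566 + (-13935 + I(-86, O))) + 2297 = (-11566 + (-13935 + (15 + (68/3)**2))) + 2297 = (-11566 + (-13935 + (15 + 4624/9))) + 2297 = (-11566 + (-13935 + 4759/9)) + 2297 = (-11566 - 120656/9) + 2297 = -224750/9 + 2297 = -204077/9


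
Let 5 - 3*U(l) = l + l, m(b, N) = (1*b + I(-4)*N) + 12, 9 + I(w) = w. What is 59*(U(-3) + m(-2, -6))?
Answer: 16225/3 ≈ 5408.3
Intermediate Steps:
I(w) = -9 + w
m(b, N) = 12 + b - 13*N (m(b, N) = (1*b + (-9 - 4)*N) + 12 = (b - 13*N) + 12 = 12 + b - 13*N)
U(l) = 5/3 - 2*l/3 (U(l) = 5/3 - (l + l)/3 = 5/3 - 2*l/3)
59*(U(-3) + m(-2, -6)) = 59*((5/3 - ⅔*(-3)) + (12 - 2 - 13*(-6))) = 59*((5/3 + 2) + (12 - 2 + 78)) = 59*(11/3 + 88) = 59*(275/3) = 16225/3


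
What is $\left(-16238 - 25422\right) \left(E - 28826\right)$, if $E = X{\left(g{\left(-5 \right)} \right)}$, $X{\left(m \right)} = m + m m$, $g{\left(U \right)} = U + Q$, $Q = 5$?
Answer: $1200891160$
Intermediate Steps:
$g{\left(U \right)} = 5 + U$ ($g{\left(U \right)} = U + 5 = 5 + U$)
$X{\left(m \right)} = m + m^{2}$
$E = 0$ ($E = \left(5 - 5\right) \left(1 + \left(5 - 5\right)\right) = 0 \left(1 + 0\right) = 0 \cdot 1 = 0$)
$\left(-16238 - 25422\right) \left(E - 28826\right) = \left(-16238 - 25422\right) \left(0 - 28826\right) = \left(-41660\right) \left(-28826\right) = 1200891160$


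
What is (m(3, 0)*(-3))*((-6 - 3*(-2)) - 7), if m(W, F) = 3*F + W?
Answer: 63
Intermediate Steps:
m(W, F) = W + 3*F
(m(3, 0)*(-3))*((-6 - 3*(-2)) - 7) = ((3 + 3*0)*(-3))*((-6 - 3*(-2)) - 7) = ((3 + 0)*(-3))*((-6 + 6) - 7) = (3*(-3))*(0 - 7) = -9*(-7) = 63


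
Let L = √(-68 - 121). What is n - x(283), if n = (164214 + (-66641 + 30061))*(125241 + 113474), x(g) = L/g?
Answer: 30468150310 - 3*I*√21/283 ≈ 3.0468e+10 - 0.048579*I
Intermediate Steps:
L = 3*I*√21 (L = √(-189) = 3*I*√21 ≈ 13.748*I)
x(g) = 3*I*√21/g (x(g) = (3*I*√21)/g = 3*I*√21/g)
n = 30468150310 (n = (164214 - 36580)*238715 = 127634*238715 = 30468150310)
n - x(283) = 30468150310 - 3*I*√21/283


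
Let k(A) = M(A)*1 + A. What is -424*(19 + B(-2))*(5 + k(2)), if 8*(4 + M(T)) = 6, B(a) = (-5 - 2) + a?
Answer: -15900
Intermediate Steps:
B(a) = -7 + a
M(T) = -13/4 (M(T) = -4 + (1/8)*6 = -4 + 3/4 = -13/4)
k(A) = -13/4 + A (k(A) = -13/4*1 + A = -13/4 + A)
-424*(19 + B(-2))*(5 + k(2)) = -424*(19 + (-7 - 2))*(5 + (-13/4 + 2)) = -424*(19 - 9)*(5 - 5/4) = -4240*15/4 = -424*75/2 = -15900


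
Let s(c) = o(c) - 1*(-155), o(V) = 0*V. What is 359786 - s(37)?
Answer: 359631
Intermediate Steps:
o(V) = 0
s(c) = 155 (s(c) = 0 - 1*(-155) = 0 + 155 = 155)
359786 - s(37) = 359786 - 1*155 = 359786 - 155 = 359631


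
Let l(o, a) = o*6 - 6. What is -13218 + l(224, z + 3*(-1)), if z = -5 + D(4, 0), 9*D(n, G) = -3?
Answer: -11880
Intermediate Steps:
D(n, G) = -⅓ (D(n, G) = (⅑)*(-3) = -⅓)
z = -16/3 (z = -5 - ⅓ = -16/3 ≈ -5.3333)
l(o, a) = -6 + 6*o (l(o, a) = 6*o - 6 = -6 + 6*o)
-13218 + l(224, z + 3*(-1)) = -13218 + (-6 + 6*224) = -13218 + (-6 + 1344) = -13218 + 1338 = -11880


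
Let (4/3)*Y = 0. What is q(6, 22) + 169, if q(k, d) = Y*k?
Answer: 169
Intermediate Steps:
Y = 0 (Y = (¾)*0 = 0)
q(k, d) = 0 (q(k, d) = 0*k = 0)
q(6, 22) + 169 = 0 + 169 = 169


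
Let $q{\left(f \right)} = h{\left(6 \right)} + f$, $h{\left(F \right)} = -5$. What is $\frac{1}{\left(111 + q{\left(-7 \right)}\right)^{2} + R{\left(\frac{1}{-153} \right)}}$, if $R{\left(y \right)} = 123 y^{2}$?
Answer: $\frac{7803}{76477244} \approx 0.00010203$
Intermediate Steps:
$q{\left(f \right)} = -5 + f$
$\frac{1}{\left(111 + q{\left(-7 \right)}\right)^{2} + R{\left(\frac{1}{-153} \right)}} = \frac{1}{\left(111 - 12\right)^{2} + 123 \left(\frac{1}{-153}\right)^{2}} = \frac{1}{\left(111 - 12\right)^{2} + 123 \left(- \frac{1}{153}\right)^{2}} = \frac{1}{99^{2} + 123 \cdot \frac{1}{23409}} = \frac{1}{9801 + \frac{41}{7803}} = \frac{1}{\frac{76477244}{7803}} = \frac{7803}{76477244}$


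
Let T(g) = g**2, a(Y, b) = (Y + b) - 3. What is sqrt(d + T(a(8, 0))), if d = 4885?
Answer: sqrt(4910) ≈ 70.071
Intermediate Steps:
a(Y, b) = -3 + Y + b
sqrt(d + T(a(8, 0))) = sqrt(4885 + (-3 + 8 + 0)**2) = sqrt(4885 + 5**2) = sqrt(4885 + 25) = sqrt(4910)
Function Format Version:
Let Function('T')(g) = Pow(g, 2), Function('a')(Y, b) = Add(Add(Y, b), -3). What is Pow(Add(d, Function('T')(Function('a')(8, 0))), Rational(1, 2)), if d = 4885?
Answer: Pow(4910, Rational(1, 2)) ≈ 70.071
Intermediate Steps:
Function('a')(Y, b) = Add(-3, Y, b)
Pow(Add(d, Function('T')(Function('a')(8, 0))), Rational(1, 2)) = Pow(Add(4885, Pow(Add(-3, 8, 0), 2)), Rational(1, 2)) = Pow(Add(4885, Pow(5, 2)), Rational(1, 2)) = Pow(Add(4885, 25), Rational(1, 2)) = Pow(4910, Rational(1, 2))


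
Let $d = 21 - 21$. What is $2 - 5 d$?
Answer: $2$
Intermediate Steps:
$d = 0$ ($d = 21 - 21 = 0$)
$2 - 5 d = 2 - 0 = 2 + 0 = 2$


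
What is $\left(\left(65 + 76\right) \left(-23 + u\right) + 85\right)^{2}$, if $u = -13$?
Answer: $24910081$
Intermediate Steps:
$\left(\left(65 + 76\right) \left(-23 + u\right) + 85\right)^{2} = \left(\left(65 + 76\right) \left(-23 - 13\right) + 85\right)^{2} = \left(141 \left(-36\right) + 85\right)^{2} = \left(-5076 + 85\right)^{2} = \left(-4991\right)^{2} = 24910081$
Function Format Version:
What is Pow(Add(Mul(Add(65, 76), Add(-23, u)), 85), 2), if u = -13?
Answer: 24910081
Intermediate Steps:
Pow(Add(Mul(Add(65, 76), Add(-23, u)), 85), 2) = Pow(Add(Mul(Add(65, 76), Add(-23, -13)), 85), 2) = Pow(Add(Mul(141, -36), 85), 2) = Pow(Add(-5076, 85), 2) = Pow(-4991, 2) = 24910081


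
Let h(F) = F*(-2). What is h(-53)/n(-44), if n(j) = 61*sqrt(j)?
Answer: -53*I*sqrt(11)/671 ≈ -0.26197*I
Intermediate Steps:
h(F) = -2*F
h(-53)/n(-44) = (-2*(-53))/((61*sqrt(-44))) = 106/((61*(2*I*sqrt(11)))) = 106/((122*I*sqrt(11))) = 106*(-I*sqrt(11)/1342) = -53*I*sqrt(11)/671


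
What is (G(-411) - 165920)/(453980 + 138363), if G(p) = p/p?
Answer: -165919/592343 ≈ -0.28011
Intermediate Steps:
G(p) = 1
(G(-411) - 165920)/(453980 + 138363) = (1 - 165920)/(453980 + 138363) = -165919/592343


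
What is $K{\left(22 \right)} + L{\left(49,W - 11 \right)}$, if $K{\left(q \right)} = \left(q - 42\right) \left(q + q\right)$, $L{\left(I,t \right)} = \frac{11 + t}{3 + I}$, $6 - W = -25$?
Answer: $- \frac{45729}{52} \approx -879.4$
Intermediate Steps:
$W = 31$ ($W = 6 - -25 = 6 + 25 = 31$)
$L{\left(I,t \right)} = \frac{11 + t}{3 + I}$
$K{\left(q \right)} = 2 q \left(-42 + q\right)$ ($K{\left(q \right)} = \left(-42 + q\right) 2 q = 2 q \left(-42 + q\right)$)
$K{\left(22 \right)} + L{\left(49,W - 11 \right)} = 2 \cdot 22 \left(-42 + 22\right) + \frac{11 + \left(31 - 11\right)}{3 + 49} = 2 \cdot 22 \left(-20\right) + \frac{11 + 20}{52} = -880 + \frac{1}{52} \cdot 31 = -880 + \frac{31}{52} = - \frac{45729}{52}$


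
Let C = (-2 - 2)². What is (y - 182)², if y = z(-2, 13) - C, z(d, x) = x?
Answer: 34225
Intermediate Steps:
C = 16 (C = (-4)² = 16)
y = -3 (y = 13 - 1*16 = 13 - 16 = -3)
(y - 182)² = (-3 - 182)² = (-185)² = 34225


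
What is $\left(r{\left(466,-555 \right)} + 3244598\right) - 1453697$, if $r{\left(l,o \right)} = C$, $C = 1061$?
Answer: $1791962$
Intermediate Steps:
$r{\left(l,o \right)} = 1061$
$\left(r{\left(466,-555 \right)} + 3244598\right) - 1453697 = \left(1061 + 3244598\right) - 1453697 = 3245659 - 1453697 = 1791962$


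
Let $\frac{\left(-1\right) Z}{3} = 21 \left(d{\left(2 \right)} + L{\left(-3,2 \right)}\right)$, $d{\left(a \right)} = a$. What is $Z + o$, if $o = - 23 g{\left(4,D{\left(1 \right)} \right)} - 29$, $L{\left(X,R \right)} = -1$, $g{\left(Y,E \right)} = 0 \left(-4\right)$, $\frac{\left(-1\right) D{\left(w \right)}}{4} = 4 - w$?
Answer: $-92$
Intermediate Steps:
$D{\left(w \right)} = -16 + 4 w$ ($D{\left(w \right)} = - 4 \left(4 - w\right) = -16 + 4 w$)
$g{\left(Y,E \right)} = 0$
$Z = -63$ ($Z = - 3 \cdot 21 \left(2 - 1\right) = - 3 \cdot 21 \cdot 1 = \left(-3\right) 21 = -63$)
$o = -29$ ($o = \left(-23\right) 0 - 29 = 0 - 29 = -29$)
$Z + o = -63 - 29 = -92$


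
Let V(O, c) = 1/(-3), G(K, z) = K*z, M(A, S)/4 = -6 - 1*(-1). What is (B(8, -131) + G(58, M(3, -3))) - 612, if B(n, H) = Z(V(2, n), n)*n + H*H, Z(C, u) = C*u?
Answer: 46103/3 ≈ 15368.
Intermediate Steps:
M(A, S) = -20 (M(A, S) = 4*(-6 - 1*(-1)) = 4*(-6 + 1) = 4*(-5) = -20)
V(O, c) = -⅓
B(n, H) = H² - n²/3 (B(n, H) = (-n/3)*n + H*H = -n²/3 + H² = H² - n²/3)
(B(8, -131) + G(58, M(3, -3))) - 612 = (((-131)² - ⅓*8²) + 58*(-20)) - 612 = ((17161 - ⅓*64) - 1160) - 612 = ((17161 - 64/3) - 1160) - 612 = (51419/3 - 1160) - 612 = 47939/3 - 612 = 46103/3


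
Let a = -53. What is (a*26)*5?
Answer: -6890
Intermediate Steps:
(a*26)*5 = -53*26*5 = -1378*5 = -6890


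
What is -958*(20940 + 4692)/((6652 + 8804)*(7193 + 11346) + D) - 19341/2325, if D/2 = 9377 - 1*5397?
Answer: -233299667121/27759215825 ≈ -8.4044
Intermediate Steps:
D = 7960 (D = 2*(9377 - 1*5397) = 2*(9377 - 5397) = 2*3980 = 7960)
-958*(20940 + 4692)/((6652 + 8804)*(7193 + 11346) + D) - 19341/2325 = -958*(20940 + 4692)/((6652 + 8804)*(7193 + 11346) + 7960) - 19341/2325 = -958*25632/(15456*18539 + 7960) - 19341*1/2325 = -958*25632/(286538784 + 7960) - 6447/775 = -958/(286546744*(1/25632)) - 6447/775 = -958/35818343/3204 - 6447/775 = -958*3204/35818343 - 6447/775 = -3069432/35818343 - 6447/775 = -233299667121/27759215825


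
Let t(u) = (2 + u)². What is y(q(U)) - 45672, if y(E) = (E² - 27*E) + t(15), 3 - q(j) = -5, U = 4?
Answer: -45535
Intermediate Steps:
q(j) = 8 (q(j) = 3 - 1*(-5) = 3 + 5 = 8)
y(E) = 289 + E² - 27*E (y(E) = (E² - 27*E) + (2 + 15)² = (E² - 27*E) + 17² = (E² - 27*E) + 289 = 289 + E² - 27*E)
y(q(U)) - 45672 = (289 + 8² - 27*8) - 45672 = (289 + 64 - 216) - 45672 = 137 - 45672 = -45535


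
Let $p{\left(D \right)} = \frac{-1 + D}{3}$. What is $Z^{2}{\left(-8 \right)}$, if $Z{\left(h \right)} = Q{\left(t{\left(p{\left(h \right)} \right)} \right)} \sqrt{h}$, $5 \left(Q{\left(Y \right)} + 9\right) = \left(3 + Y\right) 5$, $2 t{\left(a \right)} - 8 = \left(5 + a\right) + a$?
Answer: $-50$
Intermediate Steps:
$p{\left(D \right)} = - \frac{1}{3} + \frac{D}{3}$ ($p{\left(D \right)} = \left(-1 + D\right) \frac{1}{3} = - \frac{1}{3} + \frac{D}{3}$)
$t{\left(a \right)} = \frac{13}{2} + a$ ($t{\left(a \right)} = 4 + \frac{\left(5 + a\right) + a}{2} = 4 + \frac{5 + 2 a}{2} = 4 + \left(\frac{5}{2} + a\right) = \frac{13}{2} + a$)
$Q{\left(Y \right)} = -6 + Y$ ($Q{\left(Y \right)} = -9 + \frac{\left(3 + Y\right) 5}{5} = -9 + \frac{15 + 5 Y}{5} = -9 + \left(3 + Y\right) = -6 + Y$)
$Z{\left(h \right)} = \sqrt{h} \left(\frac{1}{6} + \frac{h}{3}\right)$ ($Z{\left(h \right)} = \left(-6 + \left(\frac{13}{2} + \left(- \frac{1}{3} + \frac{h}{3}\right)\right)\right) \sqrt{h} = \left(-6 + \left(\frac{37}{6} + \frac{h}{3}\right)\right) \sqrt{h} = \left(\frac{1}{6} + \frac{h}{3}\right) \sqrt{h} = \sqrt{h} \left(\frac{1}{6} + \frac{h}{3}\right)$)
$Z^{2}{\left(-8 \right)} = \left(\frac{\sqrt{-8} \left(1 + 2 \left(-8\right)\right)}{6}\right)^{2} = \left(\frac{2 i \sqrt{2} \left(1 - 16\right)}{6}\right)^{2} = \left(\frac{1}{6} \cdot 2 i \sqrt{2} \left(-15\right)\right)^{2} = \left(- 5 i \sqrt{2}\right)^{2} = -50$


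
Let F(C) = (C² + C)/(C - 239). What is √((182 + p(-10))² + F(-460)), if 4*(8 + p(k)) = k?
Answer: √6321452401/466 ≈ 170.62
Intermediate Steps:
p(k) = -8 + k/4
F(C) = (C + C²)/(-239 + C)
√((182 + p(-10))² + F(-460)) = √((182 + (-8 + (¼)*(-10)))² - 460*(1 - 460)/(-239 - 460)) = √((182 + (-8 - 5/2))² - 460*(-459)/(-699)) = √((182 - 21/2)² - 460*(-1/699)*(-459)) = √((343/2)² - 70380/233) = √(117649/4 - 70380/233) = √(27130697/932) = √6321452401/466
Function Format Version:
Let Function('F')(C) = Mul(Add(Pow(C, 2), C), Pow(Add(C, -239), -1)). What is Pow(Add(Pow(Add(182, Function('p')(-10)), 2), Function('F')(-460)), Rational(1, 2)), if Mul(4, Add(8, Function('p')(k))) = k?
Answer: Mul(Rational(1, 466), Pow(6321452401, Rational(1, 2))) ≈ 170.62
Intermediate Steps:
Function('p')(k) = Add(-8, Mul(Rational(1, 4), k))
Function('F')(C) = Mul(Pow(Add(-239, C), -1), Add(C, Pow(C, 2))) (Function('F')(C) = Mul(Add(C, Pow(C, 2)), Pow(Add(-239, C), -1)) = Mul(Pow(Add(-239, C), -1), Add(C, Pow(C, 2))))
Pow(Add(Pow(Add(182, Function('p')(-10)), 2), Function('F')(-460)), Rational(1, 2)) = Pow(Add(Pow(Add(182, Add(-8, Mul(Rational(1, 4), -10))), 2), Mul(-460, Pow(Add(-239, -460), -1), Add(1, -460))), Rational(1, 2)) = Pow(Add(Pow(Add(182, Add(-8, Rational(-5, 2))), 2), Mul(-460, Pow(-699, -1), -459)), Rational(1, 2)) = Pow(Add(Pow(Add(182, Rational(-21, 2)), 2), Mul(-460, Rational(-1, 699), -459)), Rational(1, 2)) = Pow(Add(Pow(Rational(343, 2), 2), Rational(-70380, 233)), Rational(1, 2)) = Pow(Add(Rational(117649, 4), Rational(-70380, 233)), Rational(1, 2)) = Pow(Rational(27130697, 932), Rational(1, 2)) = Mul(Rational(1, 466), Pow(6321452401, Rational(1, 2)))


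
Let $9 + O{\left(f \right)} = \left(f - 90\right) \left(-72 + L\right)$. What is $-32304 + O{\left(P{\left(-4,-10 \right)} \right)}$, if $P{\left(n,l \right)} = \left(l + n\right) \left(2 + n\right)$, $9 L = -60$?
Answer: $- \frac{82307}{3} \approx -27436.0$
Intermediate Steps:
$L = - \frac{20}{3}$ ($L = \frac{1}{9} \left(-60\right) = - \frac{20}{3} \approx -6.6667$)
$P{\left(n,l \right)} = \left(2 + n\right) \left(l + n\right)$
$O{\left(f \right)} = 7071 - \frac{236 f}{3}$ ($O{\left(f \right)} = -9 + \left(f - 90\right) \left(-72 - \frac{20}{3}\right) = -9 + \left(-90 + f\right) \left(- \frac{236}{3}\right) = -9 - \left(-7080 + \frac{236 f}{3}\right) = 7071 - \frac{236 f}{3}$)
$-32304 + O{\left(P{\left(-4,-10 \right)} \right)} = -32304 + \left(7071 - \frac{236 \left(\left(-4\right)^{2} + 2 \left(-10\right) + 2 \left(-4\right) - -40\right)}{3}\right) = -32304 + \left(7071 - \frac{236 \left(16 - 20 - 8 + 40\right)}{3}\right) = -32304 + \left(7071 - \frac{6608}{3}\right) = -32304 + \frac{14605}{3} = - \frac{82307}{3}$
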